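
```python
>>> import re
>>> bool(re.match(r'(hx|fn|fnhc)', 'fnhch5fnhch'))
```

True

`re.match` won't scan ahead — the pattern has to work from the very first character.
The match spans [0:2] → 'fn'.
Captured: group 1 = 'fn'.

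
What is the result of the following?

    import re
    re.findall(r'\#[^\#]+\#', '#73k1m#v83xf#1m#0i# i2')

['#73k1m#', '#1m#']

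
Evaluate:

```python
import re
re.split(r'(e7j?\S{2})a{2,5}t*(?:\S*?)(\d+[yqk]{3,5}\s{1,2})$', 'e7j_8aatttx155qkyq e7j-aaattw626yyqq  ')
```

['e7j_8aatttx155qkyq ', 'e7j-a', '626yyqq  ', '']

This matches the literal 'e7', then optionally the literal 'j', then exactly 2 of a non-whitespace character (captured); then 2 to 5 of the literal 'a', then zero or more of the literal 't'; then zero or more of a non-whitespace character (lazy) (non-capturing group); then one or more of a digit, then 3 to 5 of one of [yqk], then 1 to 2 of whitespace (captured); then anchored at the end.
Lazy quantifiers expand one character at a time until the remainder of the pattern can match.
Matches to split on: at [19:38] → 'e7j-aaattw626yyqq  '.
With a capturing group present, the delimiter's captured portion is kept in the result list.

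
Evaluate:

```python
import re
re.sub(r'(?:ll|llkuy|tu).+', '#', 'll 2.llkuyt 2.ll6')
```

'#'

`sub` substitutes '#' at each match site.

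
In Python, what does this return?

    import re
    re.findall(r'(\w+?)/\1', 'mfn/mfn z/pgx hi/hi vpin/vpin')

['mfn', 'hi', 'vpin']

A backreference is literal: `\1` must see the identical characters the first group matched.
Walking the string: at [0:7] match 'mfn/mfn', group 1 = 'mfn'; at [14:19] match 'hi/hi', group 1 = 'hi'; at [20:29] match 'vpin/vpin', group 1 = 'vpin'.
With a single group, `findall` returns only what that group captured — 3 items.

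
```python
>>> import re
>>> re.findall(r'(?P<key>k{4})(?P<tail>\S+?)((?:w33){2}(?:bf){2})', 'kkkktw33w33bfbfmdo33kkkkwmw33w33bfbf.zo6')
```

[('kkkk', 't', 'w33w33bfbf'), ('kkkk', 'wm', 'w33w33bfbf')]

`findall` packs the 3 group values into a tuple for every match.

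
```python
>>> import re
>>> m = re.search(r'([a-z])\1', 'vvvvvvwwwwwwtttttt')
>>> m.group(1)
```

'v'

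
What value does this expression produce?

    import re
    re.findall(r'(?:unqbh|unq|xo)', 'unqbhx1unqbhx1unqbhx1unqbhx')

['unqbh', 'unqbh', 'unqbh', 'unqbh']

The regex engine tests alternatives in the order written; an earlier branch that matches wins even if a later one would match more.
No capturing groups, so `findall` returns the 4 full match strings.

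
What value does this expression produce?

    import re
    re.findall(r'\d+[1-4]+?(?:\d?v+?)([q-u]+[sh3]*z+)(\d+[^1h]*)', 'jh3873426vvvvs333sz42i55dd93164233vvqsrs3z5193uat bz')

Pattern: one or more of a digit, then one or more of a character in [1-4] (lazy); then optionally a digit, then one or more of a literal 'v' (lazy) (non-capturing group); then one or more of a character in [q-u], then zero or more of one of [sh3], then one or more of the literal 'z' (captured); then one or more of a digit, then zero or more of any character except [1h] (captured).
Multiple groups make `findall` return tuples — one 2-tuple for each match.

[('s333sz', '42i55dd93'), ('qsrs3z', '5193uat bz')]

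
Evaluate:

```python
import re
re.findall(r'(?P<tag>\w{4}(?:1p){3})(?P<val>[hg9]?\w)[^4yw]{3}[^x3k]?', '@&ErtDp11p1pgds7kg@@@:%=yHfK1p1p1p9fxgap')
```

[('yHfK1p1p1p', '9f')]

With 2 capturing groups, `findall` returns a 2-tuple per match.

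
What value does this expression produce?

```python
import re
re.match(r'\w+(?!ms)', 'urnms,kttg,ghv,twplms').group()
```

`re.match` won't scan ahead — the pattern has to work from the very first character.
The match spans [0:5] → 'urnms'.

'urnms'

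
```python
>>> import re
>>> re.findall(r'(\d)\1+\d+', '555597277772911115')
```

`\1` has to match the exact text group 1 already captured.
`findall` collects group 1 from the one match (1 total).

['5']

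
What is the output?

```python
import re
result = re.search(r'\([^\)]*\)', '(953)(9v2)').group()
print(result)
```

The match spans [0:5] → '(953)'.

(953)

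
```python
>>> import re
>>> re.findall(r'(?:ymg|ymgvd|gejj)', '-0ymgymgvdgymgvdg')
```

['ymg', 'ymg', 'ymg']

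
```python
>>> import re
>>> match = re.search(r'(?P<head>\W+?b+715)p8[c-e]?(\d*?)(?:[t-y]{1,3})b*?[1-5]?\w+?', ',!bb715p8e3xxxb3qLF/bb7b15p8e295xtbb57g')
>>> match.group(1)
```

',!bb715'

The match spans [0:15] → ',!bb715p8e3xxxb'.
Captured: group 1 = ',!bb715', group 2 = '3'.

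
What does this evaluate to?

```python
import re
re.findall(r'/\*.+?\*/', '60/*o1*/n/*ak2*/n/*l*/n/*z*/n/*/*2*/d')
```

Because the quantifier is non-greedy, it stops expanding at the earliest point where the rest of the pattern can succeed.
No capturing groups, so `findall` returns the 5 full match strings.

['/*o1*/', '/*ak2*/', '/*l*/', '/*z*/', '/*/*2*/']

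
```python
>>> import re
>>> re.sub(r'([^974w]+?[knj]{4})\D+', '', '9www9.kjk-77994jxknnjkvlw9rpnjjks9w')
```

'9www9.kjk-7799499w'

Pattern: one or more of any character except [974w] (lazy), then exactly 4 of one of [knj] (captured); then one or more of a non-digit.
Every occurrence is swapped for ''.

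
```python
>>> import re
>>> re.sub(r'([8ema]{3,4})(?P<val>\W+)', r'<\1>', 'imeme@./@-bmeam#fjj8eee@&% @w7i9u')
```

This matches 3 to 4 of one of [8ema] (captured); then one or more of a non-word character (captured as 'val').
Each match is replaced using the text its own group 1 captured.

'i<meme>b<meam>fjj<8eee>w7i9u'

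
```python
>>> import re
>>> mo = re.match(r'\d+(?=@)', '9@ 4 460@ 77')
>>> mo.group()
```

The `(?=…)`/`(?<=…)` assertion just peeks at neighbouring text; it doesn't advance the match position.
`re.match` only tries the pattern at the start of the string.
The match spans [0:1] → '9'.

'9'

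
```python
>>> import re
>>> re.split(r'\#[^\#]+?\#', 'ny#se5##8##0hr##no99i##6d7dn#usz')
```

Matches to split on: at [2:7] → '#se5#'; at [7:10] → '#8#'; at [10:15] → '#0hr#'; at [15:22] → '#no99i#'; at [22:29] → '#6d7dn#'.
The string is cut at each match, leaving 6 pieces.

['ny', '', '', '', '', 'usz']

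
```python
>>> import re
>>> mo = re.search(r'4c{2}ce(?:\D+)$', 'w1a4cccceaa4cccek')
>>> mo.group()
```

The pattern matches a literal '4', then exactly 2 of the literal 'c', then the literal 'ce'; then one or more of a non-digit (non-capturing group); then anchored at the end.
`search` walks the string left to right and returns the first match it finds.
The match spans [11:17] → '4cccek'.

'4cccek'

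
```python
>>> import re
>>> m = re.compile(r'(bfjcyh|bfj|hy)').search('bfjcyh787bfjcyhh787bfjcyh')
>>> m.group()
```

`|` is ordered: at each position the engine commits to the first alternative that works.
The match spans [0:6] → 'bfjcyh'.

'bfjcyh'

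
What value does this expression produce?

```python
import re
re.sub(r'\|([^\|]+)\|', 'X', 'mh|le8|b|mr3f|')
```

'mhXbX'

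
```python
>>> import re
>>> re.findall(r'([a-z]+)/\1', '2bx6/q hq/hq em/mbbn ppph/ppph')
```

After group 1 captures some text, `\1` only succeeds where that same text appears again.
Because there's exactly one group, `findall` drops the full match and keeps group 1 from each hit.

['hq', 'm', 'ppph']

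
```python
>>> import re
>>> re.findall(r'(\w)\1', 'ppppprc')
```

['p', 'p']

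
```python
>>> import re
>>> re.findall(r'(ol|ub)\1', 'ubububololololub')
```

['ub', 'ol', 'ol']

After group 1 captures some text, `\1` only succeeds where that same text appears again.
`findall` collects group 1 from each match (3 total).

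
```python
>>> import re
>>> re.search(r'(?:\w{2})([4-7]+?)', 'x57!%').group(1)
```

'7'

This matches exactly 2 of a word character (non-capturing group); then one or more of a character in [4-7] (lazy) (captured).
Unlike `match`, `search` isn't anchored — it looks for the pattern anywhere in the string.
The match spans [0:3] → 'x57'.
Captured: group 1 = '7'.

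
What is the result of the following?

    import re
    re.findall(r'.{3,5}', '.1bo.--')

['.1bo.']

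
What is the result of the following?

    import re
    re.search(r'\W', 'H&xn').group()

The pattern matches a non-word character.
`re.search` tries every starting position until one works.
The match spans [1:2] → '&'.

'&'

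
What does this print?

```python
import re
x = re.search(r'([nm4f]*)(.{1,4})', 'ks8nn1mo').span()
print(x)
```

The pattern matches zero or more of one of [nm4f] (captured); then 1 to 4 of any character (captured).
The match spans [0:4] → 'ks8n'.

(0, 4)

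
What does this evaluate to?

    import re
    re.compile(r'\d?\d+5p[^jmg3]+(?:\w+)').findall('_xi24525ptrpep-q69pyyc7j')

['24525ptrpep-q69pyyc7j']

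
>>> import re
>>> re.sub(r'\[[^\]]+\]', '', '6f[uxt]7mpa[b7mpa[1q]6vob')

'6f7mpa6vob'

Each match is replaced by ''.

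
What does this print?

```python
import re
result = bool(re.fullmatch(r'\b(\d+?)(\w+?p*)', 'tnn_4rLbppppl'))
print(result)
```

False

For `fullmatch`, every character of the input must be accounted for by the pattern.
Here there's no way to consume every character, so the call returns None, and `bool(None)` is False.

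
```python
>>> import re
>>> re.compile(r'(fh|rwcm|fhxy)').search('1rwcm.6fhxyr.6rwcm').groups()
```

`re.search` scans for the first position where the pattern succeeds.
The match spans [1:5] → 'rwcm'.
Captured: group 1 = 'rwcm'.

('rwcm',)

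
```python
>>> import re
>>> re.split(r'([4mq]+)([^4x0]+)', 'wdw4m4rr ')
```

The pattern matches one or more of one of [4mq] (captured); then one or more of any character except [4x0] (captured).
Matches to split on: at [3:9] → '4m4rr '.
The group in the pattern means `split` returns the separators' captures alongside the pieces.

['wdw', '4m4', 'rr ', '']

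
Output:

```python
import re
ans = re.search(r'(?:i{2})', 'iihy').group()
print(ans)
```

ii

The match spans [0:2] → 'ii'.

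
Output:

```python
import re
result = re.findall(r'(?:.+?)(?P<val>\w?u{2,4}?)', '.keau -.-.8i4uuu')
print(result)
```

With a single group, `findall` returns only what that group captured — 1 item.

['4uu']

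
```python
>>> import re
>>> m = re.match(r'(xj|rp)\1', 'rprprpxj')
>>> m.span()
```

`re.match` only tries the pattern at the start of the string.
The match spans [0:4] → 'rprp'.

(0, 4)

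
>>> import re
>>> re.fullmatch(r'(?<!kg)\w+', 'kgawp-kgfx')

`re.fullmatch` is like wrapping the pattern in `^…$` (in single-line mode).
Here the string isn't matched end-to-end, so the call returns None.

None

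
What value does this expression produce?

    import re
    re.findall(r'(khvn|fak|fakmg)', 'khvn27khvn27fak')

['khvn', 'khvn', 'fak']

Matches: at [0:4] match 'khvn', group 1 = 'khvn'; at [6:10] match 'khvn', group 1 = 'khvn'; at [12:15] match 'fak', group 1 = 'fak'.
One capturing group, so `findall` returns just the captured substring from each match — 3 in all.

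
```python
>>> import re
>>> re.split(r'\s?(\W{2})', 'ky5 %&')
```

Pattern: optionally whitespace; then exactly 2 of a non-word character (captured).
Matches to split on: at [3:6] → ' %&'.
`re.split` interleaves the captured-group text with the surrounding fragments.

['ky5', '%&', '']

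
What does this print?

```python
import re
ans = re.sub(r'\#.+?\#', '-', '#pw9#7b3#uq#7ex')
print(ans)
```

-7b3-7ex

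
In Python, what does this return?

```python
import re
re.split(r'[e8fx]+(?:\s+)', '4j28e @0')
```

['4j2', '@0']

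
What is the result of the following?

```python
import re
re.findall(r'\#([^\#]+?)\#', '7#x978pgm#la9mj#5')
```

Because there's exactly one group, `findall` drops the full match and keeps group 1 from the one hit.

['x978pgm']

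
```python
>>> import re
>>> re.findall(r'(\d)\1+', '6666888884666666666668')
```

['6', '8', '6']

After group 1 captures some text, `\1` only succeeds where that same text appears again.
Matches: at [0:4] match '6666', group 1 = '6'; at [4:9] match '88888', group 1 = '8'; at [10:21] match '66666666666', group 1 = '6'.
Because there's exactly one group, `findall` drops the full match and keeps group 1 from each hit.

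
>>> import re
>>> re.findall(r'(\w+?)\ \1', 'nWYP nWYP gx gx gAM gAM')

['nWYP', 'gx', 'gAM']

A backreference is literal: `\1` must see the identical characters the first group matched.
Scanning left to right: at [0:9] match 'nWYP nWYP', group 1 = 'nWYP'; at [10:15] match 'gx gx', group 1 = 'gx'; at [16:23] match 'gAM gAM', group 1 = 'gAM'.
Because there's exactly one group, `findall` drops the full match and keeps group 1 from each hit.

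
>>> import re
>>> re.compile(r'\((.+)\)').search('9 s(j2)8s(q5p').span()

(3, 7)

`re.search` tries every starting position until one works.
The match spans [3:7] → '(j2)'.
Captured: group 1 = 'j2'.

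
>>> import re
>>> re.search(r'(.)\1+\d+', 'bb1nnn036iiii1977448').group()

'bb1'

`\1` is not a pattern — it's the concrete string captured by group 1, re-applied verbatim.
Unlike `match`, `search` isn't anchored — it looks for the pattern anywhere in the string.
The match spans [0:3] → 'bb1'.
Captured: group 1 = 'b'.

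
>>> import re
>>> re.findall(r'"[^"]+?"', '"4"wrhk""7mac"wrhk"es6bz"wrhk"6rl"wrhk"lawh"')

['"4"', '"7mac"', '"es6bz"', '"6rl"', '"lawh"']

Since nothing is captured, `findall` lists the 5 matched substrings directly.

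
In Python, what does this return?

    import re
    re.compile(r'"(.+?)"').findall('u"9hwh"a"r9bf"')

['9hwh', 'r9bf']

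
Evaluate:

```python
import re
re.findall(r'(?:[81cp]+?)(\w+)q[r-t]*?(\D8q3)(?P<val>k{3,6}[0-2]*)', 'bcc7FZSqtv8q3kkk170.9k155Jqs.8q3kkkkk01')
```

[('c7FZS', 'v8q3', 'kkk1'), ('55J', '.8q3', 'kkkkk01')]

The pattern matches one or more of one of [81cp] (lazy) (non-capturing group); then one or more of a word character (captured); then the literal 'q', then zero or more of a character in [r-t] (lazy); then a non-digit, then the literal '8q3' (captured); then 3 to 6 of a literal 'k', then zero or more of a character in [0-2] (captured as 'val').
Lazy quantifiers expand one character at a time until the remainder of the pattern can match.
Walking the string: at [1:17] match 'cc7FZSqtv8q3kkk1', groups = ('c7FZS', 'v8q3', 'kkk1'); at [22:39] match '155Jqs.8q3kkkkk01', groups = ('55J', '.8q3', 'kkkkk01').
`findall` packs the 3 group values into a tuple for every match.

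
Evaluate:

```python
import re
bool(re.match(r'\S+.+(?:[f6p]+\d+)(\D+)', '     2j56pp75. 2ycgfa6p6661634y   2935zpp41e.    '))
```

`match` is anchored at position 0; if the pattern doesn't fit there, it returns None.
Here the string doesn't start with a match, so the call returns None, and `bool(None)` is False.

False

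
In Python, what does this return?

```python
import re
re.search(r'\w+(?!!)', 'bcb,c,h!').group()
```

Because the assertion is negative and zero-width, positions next to the forbidden text are skipped.
The match spans [0:3] → 'bcb'.

'bcb'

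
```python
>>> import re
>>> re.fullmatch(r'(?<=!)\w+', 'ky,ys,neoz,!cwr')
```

The positive lookaround only admits positions where the adjacent text matches; those characters stay outside the span.
For `fullmatch`, every character of the input must be accounted for by the pattern.
Here the string isn't matched end-to-end, so the call returns None.

None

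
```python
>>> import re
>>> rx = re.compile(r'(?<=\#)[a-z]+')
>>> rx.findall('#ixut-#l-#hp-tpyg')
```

Lookahead/lookbehind check context without consuming it, so the matched span excludes the asserted characters.
Walking the string: at [1:5] → 'ixut'; at [7:8] → 'l'; at [10:12] → 'hp'.
With no groups in the pattern, `findall` gives back each whole match — 3 here.

['ixut', 'l', 'hp']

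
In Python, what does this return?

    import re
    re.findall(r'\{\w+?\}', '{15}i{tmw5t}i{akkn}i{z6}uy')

Scanning left to right: at [0:4] → '{15}'; at [5:12] → '{tmw5t}'; at [13:19] → '{akkn}'; at [20:24] → '{z6}'.
`findall` yields the raw match text (4 of them) because the pattern has no groups.

['{15}', '{tmw5t}', '{akkn}', '{z6}']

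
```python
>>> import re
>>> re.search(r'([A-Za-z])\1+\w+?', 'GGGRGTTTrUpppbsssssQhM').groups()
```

('G',)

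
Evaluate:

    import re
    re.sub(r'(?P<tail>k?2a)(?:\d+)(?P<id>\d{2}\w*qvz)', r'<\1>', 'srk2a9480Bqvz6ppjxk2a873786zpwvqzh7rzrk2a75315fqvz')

'sr<k2a>'

Each match is replaced using the text its own group 1 captured.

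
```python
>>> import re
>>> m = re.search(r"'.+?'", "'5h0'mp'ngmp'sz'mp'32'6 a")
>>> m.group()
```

"'5h0'"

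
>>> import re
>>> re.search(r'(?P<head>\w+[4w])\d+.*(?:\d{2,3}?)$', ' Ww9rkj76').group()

'Ww9rkj76'

This matches one or more of a word character, then one of [4w] (captured as 'head'); then one or more of a digit, then zero or more of any character; then 2 to 3 of a digit (lazy) (non-capturing group); then anchored at the end.
`re.search` scans for the first position where the pattern succeeds.
The match spans [1:9] → 'Ww9rkj76'.
Captured: group 1 = 'Ww'.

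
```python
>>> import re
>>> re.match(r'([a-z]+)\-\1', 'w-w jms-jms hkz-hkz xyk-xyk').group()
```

'w-w'

The backreference `\1` re-matches whatever the first group consumed, character for character.
`re.match` won't scan ahead — the pattern has to work from the very first character.
The match spans [0:3] → 'w-w'.
Captured: group 1 = 'w'.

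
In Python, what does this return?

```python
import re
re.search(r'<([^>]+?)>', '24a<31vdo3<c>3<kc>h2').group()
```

`re.search` scans for the first position where the pattern succeeds.
The match spans [3:13] → '<31vdo3<c>'.
Captured: group 1 = '31vdo3<c'.

'<31vdo3<c>'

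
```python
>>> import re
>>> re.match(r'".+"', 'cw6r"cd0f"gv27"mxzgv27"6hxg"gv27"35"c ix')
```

With `match`, the pattern is implicitly anchored at the beginning.
Here the string doesn't start with a match, so the call returns None.

None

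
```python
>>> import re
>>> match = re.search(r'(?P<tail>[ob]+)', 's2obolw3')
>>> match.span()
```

Pattern: one or more of one of [ob] (captured as 'tail').
`re.search` tries every starting position until one works.
The match spans [2:5] → 'obo'.
Captured: group 1 = 'obo'.

(2, 5)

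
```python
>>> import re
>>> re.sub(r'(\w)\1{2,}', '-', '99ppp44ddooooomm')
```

The backreference `\1` re-matches whatever the first group consumed, character for character.
Every occurrence is swapped for '-'.

'99-44dd-mm'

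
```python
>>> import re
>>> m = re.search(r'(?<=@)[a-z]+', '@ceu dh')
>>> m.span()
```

Lookahead/lookbehind check context without consuming it, so the matched span excludes the asserted characters.
Unlike `match`, `search` isn't anchored — it looks for the pattern anywhere in the string.
The match spans [1:4] → 'ceu'.

(1, 4)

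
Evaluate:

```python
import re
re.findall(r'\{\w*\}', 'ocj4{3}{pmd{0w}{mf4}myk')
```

['{3}', '{0w}', '{mf4}']

Matches: at [4:7] → '{3}'; at [11:15] → '{0w}'; at [15:20] → '{mf4}'.
Since nothing is captured, `findall` lists the 3 matched substrings directly.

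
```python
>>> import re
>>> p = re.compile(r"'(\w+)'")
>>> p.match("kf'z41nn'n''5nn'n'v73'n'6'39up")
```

None

`re.match` only tries the pattern at the start of the string.
Here the pattern fails at index 0, so the call returns None.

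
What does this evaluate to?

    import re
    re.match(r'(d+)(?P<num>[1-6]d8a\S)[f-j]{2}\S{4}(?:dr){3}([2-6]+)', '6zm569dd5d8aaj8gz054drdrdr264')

The pattern matches one or more of a literal 'd' (captured); then a character in [1-6], then the literal 'd8a', then a non-whitespace character (captured as 'num'); then exactly 2 of a character in [f-j]; then exactly 4 of a non-whitespace character, then the literal 'dr' repeated 3 times; then one or more of a character in [2-6] (captured).
`match` is anchored at position 0; if the pattern doesn't fit there, it returns None.
Here the pattern fails at index 0, so the call returns None.

None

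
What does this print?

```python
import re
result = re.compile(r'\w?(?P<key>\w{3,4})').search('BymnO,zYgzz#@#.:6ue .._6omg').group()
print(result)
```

BymnO

Pattern: optionally a word character; then 3 to 4 of a word character (captured as 'key').
`search` walks the string left to right and returns the first match it finds.
The match spans [0:5] → 'BymnO'.
Captured: group 1 = 'ymnO'.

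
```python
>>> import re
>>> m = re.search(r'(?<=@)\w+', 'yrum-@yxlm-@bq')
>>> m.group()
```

'yxlm'

Lookahead/lookbehind check context without consuming it, so the matched span excludes the asserted characters.
`re.search` tries every starting position until one works.
The match spans [6:10] → 'yxlm'.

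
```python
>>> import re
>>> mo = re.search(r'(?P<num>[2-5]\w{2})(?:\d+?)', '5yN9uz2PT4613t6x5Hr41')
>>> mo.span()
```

Pattern: a character in [2-5], then exactly 2 of a word character (captured as 'num'); then one or more of a digit (lazy) (non-capturing group).
`search` walks the string left to right and returns the first match it finds.
The match spans [0:4] → '5yN9'.
Captured: group 1 = '5yN'.

(0, 4)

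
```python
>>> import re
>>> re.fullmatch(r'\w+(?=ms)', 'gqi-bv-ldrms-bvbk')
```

None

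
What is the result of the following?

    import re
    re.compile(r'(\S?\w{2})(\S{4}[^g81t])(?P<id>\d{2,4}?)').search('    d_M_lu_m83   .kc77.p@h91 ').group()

The pattern matches optionally a non-whitespace character, then exactly 2 of a word character (captured); then exactly 4 of a non-whitespace character, then any character except [g81t] (captured); then 2 to 4 of a digit (lazy) (captured as 'id').
`search` walks the string left to right and returns the first match it finds.
The match spans [4:14] → 'd_M_lu_m83'.
Captured: group 1 = 'd_M', group 2 = '_lu_m', group 3 = '83'.

'd_M_lu_m83'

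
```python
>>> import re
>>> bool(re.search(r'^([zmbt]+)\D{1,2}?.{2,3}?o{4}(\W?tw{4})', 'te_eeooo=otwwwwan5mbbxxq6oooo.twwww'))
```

False

This matches anchored at the start of the string; then one or more of one of [zmbt] (captured); then 1 to 2 of a non-digit (lazy), then 2 to 3 of any character (lazy), then exactly 4 of the literal 'o'; then optionally a non-word character, then the literal 't', then exactly 4 of a literal 'w' (captured).
`re.search` tries every starting position until one works.
Here the pattern never matches, so the call returns None, and `bool(None)` is False.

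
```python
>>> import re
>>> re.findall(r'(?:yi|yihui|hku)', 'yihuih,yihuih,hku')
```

['yi', 'yi', 'hku']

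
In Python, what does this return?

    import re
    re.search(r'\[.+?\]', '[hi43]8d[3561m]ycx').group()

`search` walks the string left to right and returns the first match it finds.
The match spans [0:6] → '[hi43]'.

'[hi43]'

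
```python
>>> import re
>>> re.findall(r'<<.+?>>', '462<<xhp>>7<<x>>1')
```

['<<xhp>>', '<<x>>']

`findall` yields the raw match text (2 of them) because the pattern has no groups.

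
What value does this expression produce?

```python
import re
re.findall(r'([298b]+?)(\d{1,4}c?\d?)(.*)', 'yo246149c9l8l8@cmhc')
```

[('2', '46149', 'c9l8l8@cmhc')]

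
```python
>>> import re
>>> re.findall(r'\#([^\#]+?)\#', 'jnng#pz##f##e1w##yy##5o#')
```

['pz', 'f', 'e1w', 'yy', '5o']

Because there's exactly one group, `findall` drops the full match and keeps group 1 from each hit.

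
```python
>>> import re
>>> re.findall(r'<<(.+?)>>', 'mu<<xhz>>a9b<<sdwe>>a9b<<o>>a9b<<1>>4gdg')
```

['xhz', 'sdwe', 'o', '1']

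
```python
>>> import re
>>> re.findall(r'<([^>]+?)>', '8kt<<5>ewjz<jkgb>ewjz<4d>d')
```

Matches: at [3:7] match '<<5>', group 1 = '<5'; at [11:17] match '<jkgb>', group 1 = 'jkgb'; at [21:25] match '<4d>', group 1 = '4d'.
With a single group, `findall` returns only what that group captured — 3 items.

['<5', 'jkgb', '4d']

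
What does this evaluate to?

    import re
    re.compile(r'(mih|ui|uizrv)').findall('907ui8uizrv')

['ui', 'ui']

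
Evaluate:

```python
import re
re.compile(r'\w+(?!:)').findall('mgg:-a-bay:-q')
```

A negative assertion filters positions out without eating any characters.
Matches: at [0:2] → 'mg'; at [5:6] → 'a'; at [7:9] → 'ba'; at [12:13] → 'q'.
Since nothing is captured, `findall` lists the 4 matched substrings directly.

['mg', 'a', 'ba', 'q']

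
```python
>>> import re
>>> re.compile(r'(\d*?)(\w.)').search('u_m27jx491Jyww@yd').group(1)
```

The pattern matches zero or more of a digit (lazy) (captured); then a word character, then any character (captured).
Unlike `match`, `search` isn't anchored — it looks for the pattern anywhere in the string.
The match spans [0:2] → 'u_'.
Captured: group 1 = '', group 2 = 'u_'.

''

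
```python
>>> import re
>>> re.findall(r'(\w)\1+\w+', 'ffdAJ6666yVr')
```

['f']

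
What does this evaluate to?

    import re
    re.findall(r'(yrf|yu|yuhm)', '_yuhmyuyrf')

Branches in `(...|...)` are attempted left-to-right; the first branch that allows the whole pattern to succeed is taken.
Matches: at [1:3] match 'yu', group 1 = 'yu'; at [5:7] match 'yu', group 1 = 'yu'; at [7:10] match 'yrf', group 1 = 'yrf'.
One capturing group, so `findall` returns just the captured substring from each match — 3 in all.

['yu', 'yu', 'yrf']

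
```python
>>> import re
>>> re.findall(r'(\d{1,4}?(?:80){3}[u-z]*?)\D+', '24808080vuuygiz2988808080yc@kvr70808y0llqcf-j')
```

['24808080', '2988808080']

The pattern matches 1 to 4 of a digit (lazy), then the literal '80' repeated 3 times, then zero or more of a character in [u-z] (lazy) (captured); then one or more of a non-digit.
The `?` after the quantifier makes it lazy — it takes as little as possible before letting the rest of the pattern try.
Scanning left to right: at [0:15] match '24808080vuuygiz', group 1 = '24808080'; at [15:31] match '2988808080yc@kvr', group 1 = '2988808080'.
Because there's exactly one group, `findall` drops the full match and keeps group 1 from each hit.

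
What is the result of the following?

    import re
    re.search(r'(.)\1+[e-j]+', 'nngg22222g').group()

'nngg'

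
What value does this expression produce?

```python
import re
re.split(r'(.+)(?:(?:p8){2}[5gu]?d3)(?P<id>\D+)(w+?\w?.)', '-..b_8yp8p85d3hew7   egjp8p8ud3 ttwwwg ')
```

['', '-..b_8yp8p85d3hew7   egj', ' ttww', 'wg ', '']

The pattern matches one or more of any character (captured); then the literal 'p8' repeated 2 times, then optionally one of [5gu], then the literal 'd3' (non-capturing group); then one or more of a non-digit (captured as 'id'); then one or more of the literal 'w' (lazy), then optionally a word character, then any character (captured).
Matches to split on: at [0:39] → '-..b_8yp8p85d3hew7   egjp8p8ud3 ttwwwg '.
Because the pattern has a capturing group, `split` also inserts each captured text between the pieces.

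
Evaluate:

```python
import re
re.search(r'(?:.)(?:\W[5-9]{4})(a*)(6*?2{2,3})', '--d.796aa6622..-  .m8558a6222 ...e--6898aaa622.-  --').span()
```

(34, 46)

The pattern matches any character (non-capturing group); then a non-word character, then exactly 4 of a character in [5-9] (non-capturing group); then zero or more of a literal 'a' (captured); then zero or more of the literal '6' (lazy), then 2 to 3 of a literal '2' (captured).
`search` walks the string left to right and returns the first match it finds.
The match spans [34:46] → '--6898aaa622'.
Captured: group 1 = 'aaa', group 2 = '622'.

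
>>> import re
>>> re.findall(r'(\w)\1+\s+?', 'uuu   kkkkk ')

['u', 'k']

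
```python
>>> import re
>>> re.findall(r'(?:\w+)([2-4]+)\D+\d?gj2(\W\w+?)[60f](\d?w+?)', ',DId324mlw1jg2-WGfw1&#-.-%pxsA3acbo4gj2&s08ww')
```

Multiple groups make `findall` return tuples — one 3-tuple for the one match.

[('3', '&s', '8w')]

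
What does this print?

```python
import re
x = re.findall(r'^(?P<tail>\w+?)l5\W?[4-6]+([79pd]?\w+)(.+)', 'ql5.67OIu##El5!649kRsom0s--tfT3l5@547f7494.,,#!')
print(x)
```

[('q', '7OIu', '##El5!649kRsom0s--tfT3l5@547f7494.,,#!')]

This matches anchored at the start of the string; then one or more of a word character (lazy) (captured as 'tail'); then the literal 'l5', then optionally a non-word character, then one or more of a character in [4-6]; then optionally one of [79pd], then one or more of a word character (captured); then one or more of any character (captured).
Walking the string: at [0:47] match 'ql5.67OIu##El5!649kRsom0s--tfT3l5@547f7494.,,#!', groups = ('q', '7OIu', '##El5!649kRsom0s--tfT3l5@547f7494.,,#!').
Multiple groups make `findall` return tuples — one 3-tuple for the one match.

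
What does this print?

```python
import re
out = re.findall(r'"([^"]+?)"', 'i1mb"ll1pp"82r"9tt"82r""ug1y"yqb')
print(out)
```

Walking the string: at [4:11] match '"ll1pp"', group 1 = 'll1pp'; at [14:19] match '"9tt"', group 1 = '9tt'; at [23:29] match '"ug1y"', group 1 = 'ug1y'.
One capturing group, so `findall` returns just the captured substring from each match — 3 in all.

['ll1pp', '9tt', 'ug1y']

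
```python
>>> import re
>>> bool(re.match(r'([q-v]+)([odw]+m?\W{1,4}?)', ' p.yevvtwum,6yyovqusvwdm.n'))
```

The pattern matches one or more of a character in [q-v] (captured); then one or more of one of [odw], then optionally a literal 'm', then 1 to 4 of a non-word character (lazy) (captured).
With `match`, the pattern is implicitly anchored at the beginning.
Here the string doesn't start with a match, so the call returns None, and `bool(None)` is False.

False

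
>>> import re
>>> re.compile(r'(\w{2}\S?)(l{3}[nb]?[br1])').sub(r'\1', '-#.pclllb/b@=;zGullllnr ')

'-#.pc/b@=;zGul '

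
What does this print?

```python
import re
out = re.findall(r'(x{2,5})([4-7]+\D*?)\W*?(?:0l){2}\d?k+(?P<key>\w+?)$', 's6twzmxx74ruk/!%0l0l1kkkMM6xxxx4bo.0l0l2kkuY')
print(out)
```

The pattern matches 2 to 5 of a literal 'x' (captured); then one or more of a character in [4-7], then zero or more of a non-digit (lazy) (captured); then zero or more of a non-word character (lazy), then the literal '0l' repeated 2 times; then optionally a digit; then one or more of a literal 'k'; then one or more of a word character (lazy) (captured as 'key'); then anchored at the end.
A `+?`/`*?`/`{m,n}?` starts at its minimum and grows only as far as needed for what follows to match.
Matches: at [27:44] match 'xxxx4bo.0l0l2kkuY', groups = ('xxxx', '4bo', 'uY').
3 groups means the one result is a tuple of 3 captured strings — 1 here.

[('xxxx', '4bo', 'uY')]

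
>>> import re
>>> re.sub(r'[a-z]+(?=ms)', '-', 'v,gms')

'v,-ms'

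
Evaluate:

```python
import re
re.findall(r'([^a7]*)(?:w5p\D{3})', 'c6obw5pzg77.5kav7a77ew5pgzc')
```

Pattern: zero or more of any character except [a7] (captured); then the literal 'w5p', then exactly 3 of a non-digit (non-capturing group).
One capturing group, so `findall` returns just the captured substring from the one match — 1 in all.

['e']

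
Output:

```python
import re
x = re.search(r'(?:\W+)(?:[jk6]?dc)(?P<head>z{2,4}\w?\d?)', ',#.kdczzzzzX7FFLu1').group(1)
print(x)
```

The pattern matches one or more of a non-word character (non-capturing group); then optionally one of [jk6], then the literal 'dc' (non-capturing group); then 2 to 4 of a literal 'z', then optionally a word character, then optionally a digit (captured as 'head').
Unlike `match`, `search` isn't anchored — it looks for the pattern anywhere in the string.
The match spans [0:11] → ',#.kdczzzzz'.
Captured: group 1 = 'zzzzz'.

zzzzz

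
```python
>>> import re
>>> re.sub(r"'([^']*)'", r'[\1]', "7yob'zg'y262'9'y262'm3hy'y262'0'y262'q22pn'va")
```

'7yob[zg]y262[9]y262[m3hy]y262[0]y262[q22pn]va'

Matches: at [4:8] → "'zg'"; at [12:15] → "'9'"; at [19:25] → "'m3hy'"; at [29:32] → "'0'"; at [36:43] → "'q22pn'".
`\1` in the replacement pulls in group 1's text for each match.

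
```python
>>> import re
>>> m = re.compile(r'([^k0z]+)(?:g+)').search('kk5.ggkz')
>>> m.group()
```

'5.gg'

The match spans [2:6] → '5.gg'.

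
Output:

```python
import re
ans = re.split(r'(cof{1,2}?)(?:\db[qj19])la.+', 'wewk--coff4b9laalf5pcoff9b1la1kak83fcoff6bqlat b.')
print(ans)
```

['wewk--', 'coff', '']

This matches the literal 'co', then 1 to 2 of a literal 'f' (lazy) (captured); then a digit, then the literal 'b', then one of [qj19] (non-capturing group); then the literal 'la', then one or more of any character.
Because the pattern has a capturing group, `split` also inserts each captured text between the pieces.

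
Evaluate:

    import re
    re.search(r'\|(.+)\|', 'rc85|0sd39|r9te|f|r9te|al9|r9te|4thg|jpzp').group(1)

Unlike `match`, `search` isn't anchored — it looks for the pattern anywhere in the string.
The match spans [4:37] → '|0sd39|r9te|f|r9te|al9|r9te|4thg|'.
Captured: group 1 = '0sd39|r9te|f|r9te|al9|r9te|4thg'.

'0sd39|r9te|f|r9te|al9|r9te|4thg'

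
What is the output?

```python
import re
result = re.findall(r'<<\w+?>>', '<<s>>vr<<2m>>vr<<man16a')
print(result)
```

['<<s>>', '<<2m>>']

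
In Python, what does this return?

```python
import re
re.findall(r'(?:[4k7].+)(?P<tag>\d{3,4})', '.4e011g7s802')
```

The pattern matches one of [4k7], then one or more of any character (non-capturing group); then 3 to 4 of a digit (captured as 'tag').
With a single group, `findall` returns only what that group captured — 1 item.

['802']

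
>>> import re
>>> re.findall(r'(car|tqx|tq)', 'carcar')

With a single group, `findall` returns only what that group captured — 2 items.

['car', 'car']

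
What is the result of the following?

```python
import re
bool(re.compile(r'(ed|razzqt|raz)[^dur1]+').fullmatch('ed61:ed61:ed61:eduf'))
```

`re.fullmatch` is like wrapping the pattern in `^…$` (in single-line mode).
Here the pattern can't cover the whole string, so the call returns None, and `bool(None)` is False.

False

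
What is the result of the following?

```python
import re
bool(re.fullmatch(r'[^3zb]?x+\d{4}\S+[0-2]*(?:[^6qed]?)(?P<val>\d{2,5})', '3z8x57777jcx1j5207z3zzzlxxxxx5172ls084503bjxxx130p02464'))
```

`re.fullmatch` is like wrapping the pattern in `^…$` (in single-line mode).
Here the pattern can't cover the whole string, so the call returns None, and `bool(None)` is False.

False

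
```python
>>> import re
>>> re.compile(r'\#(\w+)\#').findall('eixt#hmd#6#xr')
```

['hmd']

Scanning left to right: at [4:9] match '#hmd#', group 1 = 'hmd'.
One capturing group, so `findall` returns just the captured substring from the one match — 1 in all.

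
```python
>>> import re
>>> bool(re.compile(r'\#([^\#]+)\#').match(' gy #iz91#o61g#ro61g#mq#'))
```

`match` is anchored at position 0; if the pattern doesn't fit there, it returns None.
Here the pattern fails at index 0, so the call returns None, and `bool(None)` is False.

False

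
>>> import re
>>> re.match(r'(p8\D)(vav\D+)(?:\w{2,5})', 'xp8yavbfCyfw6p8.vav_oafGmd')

`match` is anchored at position 0; if the pattern doesn't fit there, it returns None.
Here the string doesn't start with a match, so the call returns None.

None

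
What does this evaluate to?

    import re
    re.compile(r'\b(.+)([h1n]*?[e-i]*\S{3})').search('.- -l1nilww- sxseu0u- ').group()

'l1nilww- sxseu0u-'

The pattern matches a word boundary (`\b`, zero-width); then one or more of any character (captured); then zero or more of one of [h1n] (lazy), then zero or more of a character in [e-i], then exactly 3 of a non-whitespace character (captured).
Unlike `match`, `search` isn't anchored — it looks for the pattern anywhere in the string.
The match spans [4:21] → 'l1nilww- sxseu0u-'.
Captured: group 1 = 'l1nilww- sxseu', group 2 = '0u-'.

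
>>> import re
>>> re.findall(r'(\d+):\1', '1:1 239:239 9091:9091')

['1', '239', '9091']

`\1` is not a pattern — it's the concrete string captured by group 1, re-applied verbatim.
Because there's exactly one group, `findall` drops the full match and keeps group 1 from each hit.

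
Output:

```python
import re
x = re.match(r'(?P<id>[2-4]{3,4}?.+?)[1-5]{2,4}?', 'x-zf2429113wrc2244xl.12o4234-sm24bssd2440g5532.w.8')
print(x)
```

`match` is anchored at position 0; if the pattern doesn't fit there, it returns None.
Here position 0 doesn't satisfy it, so the call returns None.

None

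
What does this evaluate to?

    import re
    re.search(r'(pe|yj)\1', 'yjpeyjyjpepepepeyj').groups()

('yj',)

The match spans [4:8] → 'yjyj'.
Captured: group 1 = 'yj'.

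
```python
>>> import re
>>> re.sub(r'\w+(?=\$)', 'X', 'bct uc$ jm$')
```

Lookahead/lookbehind check context without consuming it, so the matched span excludes the asserted characters.
Matches: at [4:6] → 'uc'; at [8:10] → 'jm'.
Every occurrence is swapped for 'X'.

'bct X$ X$'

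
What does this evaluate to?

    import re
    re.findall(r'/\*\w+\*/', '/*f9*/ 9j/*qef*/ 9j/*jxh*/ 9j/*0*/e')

['/*f9*/', '/*qef*/', '/*jxh*/', '/*0*/']

Scanning left to right: at [0:6] → '/*f9*/'; at [9:16] → '/*qef*/'; at [19:26] → '/*jxh*/'; at [29:34] → '/*0*/'.
No capturing groups, so `findall` returns the 4 full match strings.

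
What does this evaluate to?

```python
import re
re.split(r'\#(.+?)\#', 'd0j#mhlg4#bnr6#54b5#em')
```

['d0j', 'mhlg4', 'bnr6', '54b5', 'em']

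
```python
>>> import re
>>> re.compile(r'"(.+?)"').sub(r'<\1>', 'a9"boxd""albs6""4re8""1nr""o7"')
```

'a9<boxd><albs6><4re8><1nr><o7>'

Lazy quantifiers expand one character at a time until the remainder of the pattern can match.
Each match is replaced using the text its own group 1 captured.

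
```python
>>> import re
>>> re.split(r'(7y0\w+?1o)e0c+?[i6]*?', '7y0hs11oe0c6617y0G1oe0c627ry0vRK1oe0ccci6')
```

['', '7y0hs11o', '661', '7y0G1o', '627ry0vRK1oe0ccci6']

This matches the literal '7y0', then one or more of a word character (lazy), then the literal '1o' (captured); then the literal 'e0', then one or more of the literal 'c' (lazy), then zero or more of one of [i6] (lazy).
A non-greedy quantifier consumes as few characters as it can — just enough that the remainder of the pattern still matches from where it stops; whatever follows it matches normally.
Matches to split on: at [0:11] → '7y0hs11oe0c'; at [14:23] → '7y0G1oe0c'.
The group in the pattern means `split` returns the separators' captures alongside the pieces.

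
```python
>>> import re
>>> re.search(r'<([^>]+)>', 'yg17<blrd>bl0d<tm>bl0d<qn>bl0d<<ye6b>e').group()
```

`re.search` tries every starting position until one works.
The match spans [4:10] → '<blrd>'.
Captured: group 1 = 'blrd'.

'<blrd>'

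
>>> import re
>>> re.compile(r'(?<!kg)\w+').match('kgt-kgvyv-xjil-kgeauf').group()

'kgt'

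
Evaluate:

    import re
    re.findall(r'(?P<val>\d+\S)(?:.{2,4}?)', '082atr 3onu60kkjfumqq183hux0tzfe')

['082a', '3o', '60k', '183h', '0t']

A non-greedy quantifier consumes as few characters as it can — just enough that the remainder of the pattern still matches from where it stops; whatever follows it matches normally.
Because there's exactly one group, `findall` drops the full match and keeps group 1 from each hit.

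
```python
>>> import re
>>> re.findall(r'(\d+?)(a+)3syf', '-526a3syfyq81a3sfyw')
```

The pattern matches one or more of a digit (lazy) (captured); then one or more of a literal 'a' (captured); then the literal '3sy', then a literal 'f'.
Scanning left to right: at [1:9] match '526a3syf', groups = ('526', 'a').
Multiple groups make `findall` return tuples — one 2-tuple for the one match.

[('526', 'a')]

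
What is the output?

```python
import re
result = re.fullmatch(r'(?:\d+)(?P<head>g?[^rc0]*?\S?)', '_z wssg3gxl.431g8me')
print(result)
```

This matches one or more of a digit (non-capturing group); then optionally a literal 'g', then zero or more of any character except [rc0] (lazy), then optionally a non-whitespace character (captured as 'head').
`re.fullmatch` requires the pattern to consume the entire string.
Here the pattern can't cover the whole string, so the call returns None.

None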